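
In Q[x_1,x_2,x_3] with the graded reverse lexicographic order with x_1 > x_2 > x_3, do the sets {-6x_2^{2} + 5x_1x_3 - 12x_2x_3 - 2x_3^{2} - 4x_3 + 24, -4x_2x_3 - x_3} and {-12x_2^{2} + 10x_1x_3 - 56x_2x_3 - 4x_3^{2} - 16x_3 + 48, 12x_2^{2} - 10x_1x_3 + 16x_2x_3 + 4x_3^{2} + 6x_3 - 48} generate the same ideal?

Yes, the ideals are equal.

Two ideals are equal iff their reduced Gröbner bases coincide (the reduced basis is unique for a fixed ordering).
Buchberger on the first generating set:
f_1 = -6x_2^{2} + 5x_1x_3 - 12x_2x_3 - 2x_3^{2} - 4x_3 + 24, LT = x_2^{2}.
f_2 = -4x_2x_3 - x_3, LT = x_2x_3.

S(f_1,f_2): lcm = x_2^{2}x_3. S = -\tfrac{5}{6}x_1x_3^{2} + 2x_2x_3^{2} + \tfrac{1}{3}x_3^{3} - \tfrac{1}{4}x_2x_3 + \tfrac{2}{3}x_3^{2} - 4x_3.
  leading term x_1x_3^{2}: no divisor's leading term divides it; move -\tfrac{5}{6}x_1x_3^{2} to the remainder.
  leading term x_2x_3^{2}: subtract (-\tfrac{1}{2}x_3)·f_2 from 2x_2x_3^{2} + \tfrac{1}{3}x_3^{3} - \tfrac{1}{4}x_2x_3 + \tfrac{2}{3}x_3^{2} - 4x_3 → \tfrac{1}{3}x_3^{3} - \tfrac{1}{4}x_2x_3 + \tfrac{1}{6}x_3^{2} - 4x_3
  leading term x_3^{3}: no divisor's leading term divides it; move \tfrac{1}{3}x_3^{3} to the remainder.
  leading term x_2x_3: subtract (\tfrac{1}{16})·f_2 from -\tfrac{1}{4}x_2x_3 + \tfrac{1}{6}x_3^{2} - 4x_3 → \tfrac{1}{6}x_3^{2} - \tfrac{63}{16}x_3
  leading term x_3^{2}: no divisor's leading term divides it; move \tfrac{1}{6}x_3^{2} to the remainder.
  leading term x_3: no divisor's leading term divides it; move -\tfrac{63}{16}x_3 to the remainder.
  remainder -\tfrac{5}{6}x_1x_3^{2} + \tfrac{1}{3}x_3^{3} + \tfrac{1}{6}x_3^{2} - \tfrac{63}{16}x_3 ≠ 0; add g_3 = -\tfrac{5}{6}x_1x_3^{2} + \tfrac{1}{3}x_3^{3} + \tfrac{1}{6}x_3^{2} - \tfrac{63}{16}x_3 to the basis.

The other S-polynomials (S(f_1,g_3), S(f_2,g_3)) all reduce to 0 modulo the current basis, so we have a Gröbner basis.
Inter-reduce: drop elements whose leading term is divisible by another's, tail-reduce, and make monic.
Reduced Gröbner basis: {x_1x_3^{2} - \tfrac{2}{5}x_3^{3} - \tfrac{1}{5}x_3^{2} + \tfrac{189}{40}x_3, x_2^{2} - \tfrac{5}{6}x_1x_3 + \tfrac{1}{3}x_3^{2} + \tfrac{1}{6}x_3 - 4, x_2x_3 + \tfrac{1}{4}x_3}.

Buchberger on the second generating set:
h_1 = -12x_2^{2} + 10x_1x_3 - 56x_2x_3 - 4x_3^{2} - 16x_3 + 48, LT = x_2^{2}.
h_2 = 12x_2^{2} - 10x_1x_3 + 16x_2x_3 + 4x_3^{2} + 6x_3 - 48, LT = x_2^{2}.

S(h_1,h_2): lcm = x_2^{2}. S = \tfrac{10}{3}x_2x_3 + \tfrac{5}{6}x_3.
  leading term x_2x_3: no divisor's leading term divides it; move \tfrac{10}{3}x_2x_3 to the remainder.
  leading term x_3: no divisor's leading term divides it; move \tfrac{5}{6}x_3 to the remainder.
  remainder \tfrac{10}{3}x_2x_3 + \tfrac{5}{6}x_3 ≠ 0; add k_3 = \tfrac{10}{3}x_2x_3 + \tfrac{5}{6}x_3 to the basis.

S(h_1,k_3): lcm = x_2^{2}x_3. S = -\tfrac{5}{6}x_1x_3^{2} + \tfrac{14}{3}x_2x_3^{2} + \tfrac{1}{3}x_3^{3} - \tfrac{1}{4}x_2x_3 + \tfrac{4}{3}x_3^{2} - 4x_3.
  leading term x_1x_3^{2}: no divisor's leading term divides it; move -\tfrac{5}{6}x_1x_3^{2} to the remainder.
  leading term x_2x_3^{2}: subtract (\tfrac{7}{5}x_3)·k_3 from \tfrac{14}{3}x_2x_3^{2} + \tfrac{1}{3}x_3^{3} - \tfrac{1}{4}x_2x_3 + \tfrac{4}{3}x_3^{2} - 4x_3 → \tfrac{1}{3}x_3^{3} - \tfrac{1}{4}x_2x_3 + \tfrac{1}{6}x_3^{2} - 4x_3
  leading term x_3^{3}: no divisor's leading term divides it; move \tfrac{1}{3}x_3^{3} to the remainder.
  leading term x_2x_3: subtract (-\tfrac{3}{40})·k_3 from -\tfrac{1}{4}x_2x_3 + \tfrac{1}{6}x_3^{2} - 4x_3 → \tfrac{1}{6}x_3^{2} - \tfrac{63}{16}x_3
  leading term x_3^{2}: no divisor's leading term divides it; move \tfrac{1}{6}x_3^{2} to the remainder.
  leading term x_3: no divisor's leading term divides it; move -\tfrac{63}{16}x_3 to the remainder.
  remainder -\tfrac{5}{6}x_1x_3^{2} + \tfrac{1}{3}x_3^{3} + \tfrac{1}{6}x_3^{2} - \tfrac{63}{16}x_3 ≠ 0; add k_4 = -\tfrac{5}{6}x_1x_3^{2} + \tfrac{1}{3}x_3^{3} + \tfrac{1}{6}x_3^{2} - \tfrac{63}{16}x_3 to the basis.

The other S-polynomials (S(h_2,k_3), S(h_1,k_4), S(h_2,k_4), S(k_3,k_4)) all reduce to 0 modulo the current basis, so we have a Gröbner basis.
Inter-reduce: drop elements whose leading term is divisible by another's, tail-reduce, and make monic.
Reduced Gröbner basis: {x_1x_3^{2} - \tfrac{2}{5}x_3^{3} - \tfrac{1}{5}x_3^{2} + \tfrac{189}{40}x_3, x_2^{2} - \tfrac{5}{6}x_1x_3 + \tfrac{1}{3}x_3^{2} + \tfrac{1}{6}x_3 - 4, x_2x_3 + \tfrac{1}{4}x_3}.

These coincide, so the ideals are equal.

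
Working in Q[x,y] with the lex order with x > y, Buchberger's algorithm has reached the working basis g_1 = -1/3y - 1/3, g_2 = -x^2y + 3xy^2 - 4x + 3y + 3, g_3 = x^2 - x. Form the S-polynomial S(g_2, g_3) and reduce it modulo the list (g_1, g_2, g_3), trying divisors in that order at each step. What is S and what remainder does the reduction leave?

S(g_2, g_3) = -3xy^2 + xy + 4x - 3y - 3; remainder on division = 0.

lcm(LM(g_2), LM(g_3)) = x^2y.
S = (lcm/LT(g_2))·g_2 − (lcm/LT(g_3))·g_3 = -3xy^2 + xy + 4x - 3y - 3.
Reduce S modulo (g_1, g_2, g_3) in that order:
  leading term xy^2: subtract (9xy)·g_1 from -3xy^2 + xy + 4x - 3y - 3 → 4xy + 4x - 3y - 3
  leading term xy: subtract (-12x)·g_1 from 4xy + 4x - 3y - 3 → -3y - 3
  leading term y: subtract (9)·g_1 from -3y - 3 → 0
The remainder is 0, so this S-polynomial contributes no new basis element.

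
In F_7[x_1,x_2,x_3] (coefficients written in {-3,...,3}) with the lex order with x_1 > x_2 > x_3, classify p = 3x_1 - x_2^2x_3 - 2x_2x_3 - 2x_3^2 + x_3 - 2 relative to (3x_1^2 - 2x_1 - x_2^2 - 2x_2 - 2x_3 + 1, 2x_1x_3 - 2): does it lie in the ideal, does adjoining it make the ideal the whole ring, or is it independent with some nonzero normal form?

3x_1 - x_2^2x_3 - 2x_2x_3 - 2x_3^2 + x_3 - 2 lies in I (it reduces to 0).

First compute the reduced Gröbner basis of I by Buchberger's algorithm.
f_1 = 3x_1^2 - 2x_1 - x_2^2 - 2x_2 - 2x_3 + 1, LT = x_1^2.
f_2 = 2x_1x_3 - 2, LT = x_1x_3.

S(f_1,f_2): lcm = x_1^2x_3. S = -3x_1x_3 + x_1 + 2x_2^2x_3 - 3x_2x_3 - 3x_3^2 - 2x_3.
  leading term x_1x_3: subtract (2)·f_2 from -3x_1x_3 + x_1 + 2x_2^2x_3 - 3x_2x_3 - 3x_3^2 - 2x_3 → x_1 + 2x_2^2x_3 - 3x_2x_3 - 3x_3^2 - 2x_3 - 3
  leading term x_1: no divisor's leading term divides it; move x_1 to the remainder.
  leading term x_2^2x_3: no divisor's leading term divides it; move 2x_2^2x_3 to the remainder.
  leading term x_2x_3: no divisor's leading term divides it; move -3x_2x_3 to the remainder.
  leading term x_3^2: no divisor's leading term divides it; move -3x_3^2 to the remainder.
  leading term x_3: no divisor's leading term divides it; move -2x_3 to the remainder.
  leading term 1: no divisor's leading term divides it; move -3 to the remainder.
  remainder x_1 + 2x_2^2x_3 - 3x_2x_3 - 3x_3^2 - 2x_3 - 3 ≠ 0; add h_3 = x_1 + 2x_2^2x_3 - 3x_2x_3 - 3x_3^2 - 2x_3 - 3 to the basis.

S(f_2,h_3): lcm = x_1x_3. S = -2x_2^2x_3^2 + 3x_2x_3^2 + 3x_3^3 + 2x_3^2 + 3x_3 - 1.
  leading term x_2^2x_3^2: no divisor's leading term divides it; move -2x_2^2x_3^2 to the remainder.
  leading term x_2x_3^2: no divisor's leading term divides it; move 3x_2x_3^2 to the remainder.
  leading term x_3^3: no divisor's leading term divides it; move 3x_3^3 to the remainder.
  leading term x_3^2: no divisor's leading term divides it; move 2x_3^2 to the remainder.
  leading term x_3: no divisor's leading term divides it; move 3x_3 to the remainder.
  leading term 1: no divisor's leading term divides it; move -1 to the remainder.
  remainder -2x_2^2x_3^2 + 3x_2x_3^2 + 3x_3^3 + 2x_3^2 + 3x_3 - 1 ≠ 0; add h_4 = -2x_2^2x_3^2 + 3x_2x_3^2 + 3x_3^3 + 2x_3^2 + 3x_3 - 1 to the basis.

The other S-polynomials (S(f_1,h_3), S(f_1,h_4), S(f_2,h_4), S(h_3,h_4)) all reduce to 0 modulo the current basis, so we have a Gröbner basis.
Inter-reduce: drop elements whose leading term is divisible by another's, tail-reduce, and make monic.
Reduced Gröbner basis: {x_1 + 2x_2^2x_3 - 3x_2x_3 - 3x_3^2 - 2x_3 - 3, x_2^2x_3^2 + 2x_2x_3^2 + 2x_3^3 - x_3^2 + 2x_3 - 3}.
Label its elements g_1 = x_1 + 2x_2^2x_3 - 3x_2x_3 - 3x_3^2 - 2x_3 - 3, g_2 = x_2^2x_3^2 + 2x_2x_3^2 + 2x_3^3 - x_3^2 + 2x_3 - 3.

Reduce p = 3x_1 - x_2^2x_3 - 2x_2x_3 - 2x_3^2 + x_3 - 2 modulo G:
  leading term x_1: subtract (3)·g_1 from 3x_1 - x_2^2x_3 - 2x_2x_3 - 2x_3^2 + x_3 - 2 → 0
  normal form = 0.
Since the normal form is 0, p ∈ I.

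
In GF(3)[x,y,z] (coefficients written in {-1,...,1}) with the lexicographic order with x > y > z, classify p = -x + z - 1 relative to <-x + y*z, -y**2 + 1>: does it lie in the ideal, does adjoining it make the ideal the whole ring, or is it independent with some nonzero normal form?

First compute the reduced Gröbner basis of I by Buchberger's algorithm.
f_1 = -x + y*z, LT = x.
f_2 = -y**2 + 1, LT = y**2.

The S-polynomials (S(f_1,f_2)) all reduce to 0 modulo the current basis, so we have a Gröbner basis.
Inter-reduce: drop elements whose leading term is divisible by another's, tail-reduce, and make monic.
Reduced Gröbner basis: {x - y*z, y**2 - 1}.
Label its elements g_1 = x - y*z, g_2 = y**2 - 1.

Reduce p = -x + z - 1 modulo G:
  leading term x: subtract (-1)·g_1 from -x + z - 1 → -y*z + z - 1
  leading term y*z: no divisor's leading term divides it; move -y*z to the remainder.
  leading term z: no divisor's leading term divides it; move z to the remainder.
  leading term 1: no divisor's leading term divides it; move -1 to the remainder.
  normal form = -y*z + z - 1.
The normal form is nonzero, so p ∉ I. Since p minus its normal form lies in I, I + (p) = I + (r) where r = -y*z + z - 1; decide whether this ideal is the whole ring.
Run Buchberger on G together with r (pairs among the g_i already reduce to 0 since G is a Gröbner basis):
g_1 = x - y*z, LT = x.
g_2 = y**2 - 1, LT = y**2.
r = -y*z + z - 1, LT = y*z.

S(g_2,r): lcm = y**2*z. S = y*z - y - z.
  leading term y*z: subtract (-1)·r from y*z - y - z → -y - 1
  leading term y: no divisor's leading term divides it; move -y to the remainder.
  leading term 1: no divisor's leading term divides it; move -1 to the remainder.
  remainder -y - 1 ≠ 0; add m_4 = -y - 1 to the basis.

S(r,m_4): lcm = y*z. S = z + 1.
  leading term z: no divisor's leading term divides it; move z to the remainder.
  leading term 1: no divisor's leading term divides it; move 1 to the remainder.
  remainder z + 1 ≠ 0; add m_5 = z + 1 to the basis.

The other S-polynomials (S(g_1,g_2), S(g_1,r), S(g_1,m_4), S(g_2,m_4), S(g_1,m_5), S(g_2,m_5), S(r,m_5), S(m_4,m_5)) all reduce to 0 modulo the current basis, so we have a Gröbner basis.
Inter-reduce: drop elements whose leading term is divisible by another's, tail-reduce, and make monic.
Reduced Gröbner basis: {x - 1, y + 1, z + 1}.
The reduced Gröbner basis of I + (p) is {x - 1, y + 1, z + 1} ≠ {1}, a proper ideal, so the enlarged system stays consistent: p is independent of I, with normal form -y*z + z - 1.

Ideal membership is decidable via reduction modulo a Gröbner basis.

-x + z - 1 is independent of I; its normal form modulo I is -y*z + z - 1.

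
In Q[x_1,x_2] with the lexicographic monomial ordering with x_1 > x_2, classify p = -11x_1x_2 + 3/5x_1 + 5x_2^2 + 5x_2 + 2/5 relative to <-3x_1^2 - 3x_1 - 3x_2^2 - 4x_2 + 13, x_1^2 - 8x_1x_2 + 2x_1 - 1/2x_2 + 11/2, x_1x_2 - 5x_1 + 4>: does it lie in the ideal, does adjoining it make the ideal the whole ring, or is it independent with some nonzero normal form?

First compute the reduced Gröbner basis of I by Buchberger's algorithm.
f_1 = -3x_1^2 - 3x_1 - 3x_2^2 - 4x_2 + 13, LT = x_1^2.
f_2 = x_1^2 - 8x_1x_2 + 2x_1 - 1/2x_2 + 11/2, LT = x_1^2.
f_3 = x_1x_2 - 5x_1 + 4, LT = x_1x_2.

S(f_1,f_2): lcm = x_1^2. S = 8x_1x_2 - x_1 + x_2^2 + 11/6x_2 - 59/6.
  leading term x_1x_2: subtract (8)·f_3 from 8x_1x_2 - x_1 + x_2^2 + 11/6x_2 - 59/6 → 39x_1 + x_2^2 + 11/6x_2 - 251/6
  leading term x_1: no divisor's leading term divides it; move 39x_1 to the remainder.
  leading term x_2^2: no divisor's leading term divides it; move x_2^2 to the remainder.
  leading term x_2: no divisor's leading term divides it; move 11/6x_2 to the remainder.
  leading term 1: no divisor's leading term divides it; move -251/6 to the remainder.
  remainder 39x_1 + x_2^2 + 11/6x_2 - 251/6 ≠ 0; add h_4 = 39x_1 + x_2^2 + 11/6x_2 - 251/6 to the basis.

S(f_1,f_3): lcm = x_1^2x_2. S = 5x_1^2 + x_1x_2 - 4x_1 + x_2^3 + 4/3x_2^2 - 13/3x_2.
  leading term x_1^2: subtract (-5/3)·f_1 from 5x_1^2 + x_1x_2 - 4x_1 + x_2^3 + 4/3x_2^2 - 13/3x_2 → x_1x_2 - 9x_1 + x_2^3 - 11/3x_2^2 - 11x_2 + 65/3
  leading term x_1x_2: subtract (1)·f_3 from x_1x_2 - 9x_1 + x_2^3 - 11/3x_2^2 - 11x_2 + 65/3 → -4x_1 + x_2^3 - 11/3x_2^2 - 11x_2 + 53/3
  leading term x_1: subtract (-4/39)·h_4 from -4x_1 + x_2^3 - 11/3x_2^2 - 11x_2 + 53/3 → x_2^3 - 139/39x_2^2 - 1265/117x_2 + 1565/117
  leading term x_2^3: no divisor's leading term divides it; move x_2^3 to the remainder.
  leading term x_2^2: no divisor's leading term divides it; move -139/39x_2^2 to the remainder.
  leading term x_2: no divisor's leading term divides it; move -1265/117x_2 to the remainder.
  leading term 1: no divisor's leading term divides it; move 1565/117 to the remainder.
  remainder x_2^3 - 139/39x_2^2 - 1265/117x_2 + 1565/117 ≠ 0; add h_5 = x_2^3 - 139/39x_2^2 - 1265/117x_2 + 1565/117 to the basis.

S(f_2,f_3): lcm = x_1^2x_2. S = 5x_1^2 - 8x_1x_2^2 + 2x_1x_2 - 4x_1 - 1/2x_2^2 + 11/2x_2.
  leading term x_1^2: subtract (-5/3)·f_1 from 5x_1^2 - 8x_1x_2^2 + 2x_1x_2 - 4x_1 - 1/2x_2^2 + 11/2x_2 → -8x_1x_2^2 + 2x_1x_2 - 9x_1 - 11/2x_2^2 - 7/6x_2 + 65/3
  leading term x_1x_2^2: subtract (-8x_2)·f_3 from -8x_1x_2^2 + 2x_1x_2 - 9x_1 - 11/2x_2^2 - 7/6x_2 + 65/3 → -38x_1x_2 - 9x_1 - 11/2x_2^2 + 185/6x_2 + 65/3
  leading term x_1x_2: subtract (-38)·f_3 from -38x_1x_2 - 9x_1 - 11/2x_2^2 + 185/6x_2 + 65/3 → -199x_1 - 11/2x_2^2 + 185/6x_2 + 521/3
  leading term x_1: subtract (-199/39)·h_4 from -199x_1 - 11/2x_2^2 + 185/6x_2 + 521/3 → -31/78x_2^2 + 4702/117x_2 - 9311/234
  leading term x_2^2: no divisor's leading term divides it; move -31/78x_2^2 to the remainder.
  leading term x_2: no divisor's leading term divides it; move 4702/117x_2 to the remainder.
  leading term 1: no divisor's leading term divides it; move -9311/234 to the remainder.
  remainder -31/78x_2^2 + 4702/117x_2 - 9311/234 ≠ 0; add h_6 = -31/78x_2^2 + 4702/117x_2 - 9311/234 to the basis.

S(f_1,h_4): lcm = x_1^2. S = -1/39x_1x_2^2 - 11/234x_1x_2 + 485/234x_1 + x_2^2 + 4/3x_2 - 13/3.
  leading term x_1x_2^2: subtract (-1/39x_2)·f_3 from -1/39x_1x_2^2 - 11/234x_1x_2 + 485/234x_1 + x_2^2 + 4/3x_2 - 13/3 → -41/234x_1x_2 + 485/234x_1 + x_2^2 + 56/39x_2 - 13/3
  leading term x_1x_2: subtract (-41/234)·f_3 from -41/234x_1x_2 + 485/234x_1 + x_2^2 + 56/39x_2 - 13/3 → 140/117x_1 + x_2^2 + 56/39x_2 - 425/117
  leading term x_1: subtract (140/4563)·h_4 from 140/117x_1 + x_2^2 + 56/39x_2 - 425/117 → 4423/4563x_2^2 + 18886/13689x_2 - 32155/13689
  leading term x_2^2: subtract (-8846/3627)·h_6 from 4423/4563x_2^2 + 18886/13689x_2 - 32155/13689 → 83194/837x_2 - 83194/837
  leading term x_2: no divisor's leading term divides it; move 83194/837x_2 to the remainder.
  leading term 1: no divisor's leading term divides it; move -83194/837 to the remainder.
  remainder 83194/837x_2 - 83194/837 ≠ 0; add h_7 = 83194/837x_2 - 83194/837 to the basis.

The other S-polynomials (S(f_2,h_4), S(f_3,h_4), S(f_1,h_5), S(f_2,h_5), S(f_3,h_5), S(h_4,h_5), S(f_1,h_6), S(f_2,h_6), S(f_3,h_6), S(h_4,h_6), S(h_5,h_6), S(f_1,h_7), S(f_2,h_7), S(f_3,h_7), S(h_4,h_7), S(h_5,h_7), S(h_6,h_7)) all reduce to 0 modulo the current basis, so we have a Gröbner basis.
Inter-reduce: drop elements whose leading term is divisible by another's, tail-reduce, and make monic.
Reduced Gröbner basis: {x_1 - 1, x_2 - 1}.
Label its elements g_1 = x_1 - 1, g_2 = x_2 - 1.

Reduce p = -11x_1x_2 + 3/5x_1 + 5x_2^2 + 5x_2 + 2/5 modulo G:
  leading term x_1x_2: subtract (-11x_2)·g_1 from -11x_1x_2 + 3/5x_1 + 5x_2^2 + 5x_2 + 2/5 → 3/5x_1 + 5x_2^2 - 6x_2 + 2/5
  leading term x_1: subtract (3/5)·g_1 from 3/5x_1 + 5x_2^2 - 6x_2 + 2/5 → 5x_2^2 - 6x_2 + 1
  leading term x_2^2: subtract (5x_2)·g_2 from 5x_2^2 - 6x_2 + 1 → -x_2 + 1
  leading term x_2: subtract (-1)·g_2 from -x_2 + 1 → 0
  normal form = 0.
Since the normal form is 0, p ∈ I.

The remainder on division by a Gröbner basis is unique — it is the normal form.

-11x_1x_2 + 3/5x_1 + 5x_2^2 + 5x_2 + 2/5 lies in I (it reduces to 0).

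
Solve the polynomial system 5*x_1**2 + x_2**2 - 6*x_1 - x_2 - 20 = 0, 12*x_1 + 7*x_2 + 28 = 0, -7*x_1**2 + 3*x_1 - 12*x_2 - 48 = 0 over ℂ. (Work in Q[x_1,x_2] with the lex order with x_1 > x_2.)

Compute a lex Gröbner basis by Buchberger's algorithm.
f_1 = 5*x_1**2 - 6*x_1 + x_2**2 - x_2 - 20, LT = x_1**2.
f_2 = 12*x_1 + 7*x_2 + 28, LT = x_1.
f_3 = -7*x_1**2 + 3*x_1 - 12*x_2 - 48, LT = x_1**2.

S(f_1,f_2): lcm = x_1**2. S = -7/12*x_1*x_2 - 53/15*x_1 + 1/5*x_2**2 - 1/5*x_2 - 4.
  leading term x_1*x_2: subtract (-7/144*x_2)·f_2 from -7/12*x_1*x_2 - 53/15*x_1 + 1/5*x_2**2 - 1/5*x_2 - 4 → -53/15*x_1 + 389/720*x_2**2 + 209/180*x_2 - 4
  leading term x_1: subtract (-53/180)·f_2 from -53/15*x_1 + 389/720*x_2**2 + 209/180*x_2 - 4 → 389/720*x_2**2 + 29/9*x_2 + 191/45
  leading term x_2**2: no divisor's leading term divides it; move 389/720*x_2**2 to the remainder.
  leading term x_2: no divisor's leading term divides it; move 29/9*x_2 to the remainder.
  leading term 1: no divisor's leading term divides it; move 191/45 to the remainder.
  remainder 389/720*x_2**2 + 29/9*x_2 + 191/45 ≠ 0; add h_4 = 389/720*x_2**2 + 29/9*x_2 + 191/45 to the basis.

S(f_1,f_3): lcm = x_1**2. S = -27/35*x_1 + 1/5*x_2**2 - 67/35*x_2 - 76/7.
  leading term x_1: subtract (-9/140)·f_2 from -27/35*x_1 + 1/5*x_2**2 - 67/35*x_2 - 76/7 → 1/5*x_2**2 - 41/28*x_2 - 317/35
  leading term x_2**2: subtract (144/389)·h_4 from 1/5*x_2**2 - 41/28*x_2 - 317/35 → -28941/10892*x_2 - 28941/2723
  leading term x_2: no divisor's leading term divides it; move -28941/10892*x_2 to the remainder.
  leading term 1: no divisor's leading term divides it; move -28941/2723 to the remainder.
  remainder -28941/10892*x_2 - 28941/2723 ≠ 0; add h_5 = -28941/10892*x_2 - 28941/2723 to the basis.

The other S-polynomials (S(f_2,f_3), S(f_1,h_4), S(f_2,h_4), S(f_3,h_4), S(f_1,h_5), S(f_2,h_5), S(f_3,h_5), S(h_4,h_5)) all reduce to 0 modulo the current basis, so we have a Gröbner basis.
Inter-reduce: drop elements whose leading term is divisible by another's, tail-reduce, and make monic.
Reduced Gröbner basis: {x_1, x_2 + 4}.

From the last basis element, x_2 + 4 = 0, so x_2 takes values in {-4}. Each choice, substituted upward through the basis, yields the corresponding point(s) of the solution set.
  x_2 = -4: the earlier basis element becomes x_1 = 0, giving x_1 = 0 — point (0, -4).
Check: every point annihilates each of the original generators.
A lex Gröbner basis triangularizes the system, enabling back-substitution.

{(0, -4)}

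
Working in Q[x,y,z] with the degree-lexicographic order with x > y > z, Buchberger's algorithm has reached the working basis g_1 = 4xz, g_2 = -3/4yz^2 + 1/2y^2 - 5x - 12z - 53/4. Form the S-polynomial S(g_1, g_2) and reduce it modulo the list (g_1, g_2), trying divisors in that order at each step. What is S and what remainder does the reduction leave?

S(g_1, g_2) = 2/3xy^2 - 20/3x^2 - 16xz - 53/3x; remainder on division = 2/3xy^2 - 20/3x^2 - 53/3x.

lcm(LM(g_1), LM(g_2)) = xyz^2.
S = (lcm/LT(g_1))·g_1 − (lcm/LT(g_2))·g_2 = 2/3xy^2 - 20/3x^2 - 16xz - 53/3x.
Reduce S modulo (g_1, g_2) in that order:
  leading term xy^2: no divisor's leading term divides it; move 2/3xy^2 to the remainder.
  leading term x^2: no divisor's leading term divides it; move -20/3x^2 to the remainder.
  leading term xz: subtract (-4)·g_1 from -16xz - 53/3x → -53/3x
  leading term x: no divisor's leading term divides it; move -53/3x to the remainder.
The remainder 2/3xy^2 - 20/3x^2 - 53/3x is nonzero, so it would be added as the next basis element.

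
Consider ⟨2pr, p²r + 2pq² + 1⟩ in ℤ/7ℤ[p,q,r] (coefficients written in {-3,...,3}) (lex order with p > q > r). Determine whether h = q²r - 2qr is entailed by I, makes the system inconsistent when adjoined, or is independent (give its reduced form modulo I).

First compute the reduced Gröbner basis of I by Buchberger's algorithm.
f_1 = 2pr, LT = pr.
f_2 = p²r + 2pq² + 1, LT = p²r.

S(f_1,f_2): lcm = p²r. S = -2pq² - 1.
  leading term pq²: no divisor's leading term divides it; move -2pq² to the remainder.
  leading term 1: no divisor's leading term divides it; move -1 to the remainder.
  remainder -2pq² - 1 ≠ 0; add k_3 = -2pq² - 1 to the basis.

S(f_1,k_3): lcm = pq²r. S = 3r.
  leading term r: no divisor's leading term divides it; move 3r to the remainder.
  remainder 3r ≠ 0; add k_4 = 3r to the basis.

S(f_2,k_3): lcm = p²q²r. S = 2pq⁴ + 3pr + q².
  leading term pq⁴: subtract (-q²)·k_3 from 2pq⁴ + 3pr + q² → 3pr
  leading term pr: subtract (-2)·f_1 from 3pr → 0
  remainder 0.

S(f_1,k_4): lcm = pr. S = 0.
  remainder 0.

S(f_2,k_4): lcm = p²r. S = 2pq² + 1.
  leading term pq²: subtract (-1)·k_3 from 2pq² + 1 → 0
  remainder 0.

S(k_3,k_4): leading monomials are coprime, so the S-polynomial reduces to 0 (Buchberger's first criterion).
Every S-polynomial of the final basis reduces to 0, so we have a Gröbner basis.
Inter-reduce: drop elements whose leading term is divisible by another's, tail-reduce, and make monic.
Reduced Gröbner basis: {pq² - 3, r}.
Label its elements g_1 = pq² - 3, g_2 = r.

Reduce h = q²r - 2qr modulo G:
  leading term q²r: subtract (q²)·g_2 from q²r - 2qr → -2qr
  leading term qr: subtract (-2q)·g_2 from -2qr → 0
  normal form = 0.
Since the normal form is 0, h ∈ I.

Ideal membership is decidable via reduction modulo a Gröbner basis.

q²r - 2qr lies in I (it reduces to 0).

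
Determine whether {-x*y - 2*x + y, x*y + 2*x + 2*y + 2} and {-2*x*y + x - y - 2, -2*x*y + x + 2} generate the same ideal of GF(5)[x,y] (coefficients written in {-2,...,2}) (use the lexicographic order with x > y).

Two ideals are equal iff their reduced Gröbner bases coincide (the reduced basis is unique for a fixed ordering).
Buchberger on the first generating set:
f_1 = -x*y - 2*x + y, LT = x*y.
f_2 = x*y + 2*x + 2*y + 2, LT = x*y.

S(f_1,f_2): lcm = x*y. S = 2*y - 2.
  leading term y: no divisor's leading term divides it; move 2*y to the remainder.
  leading term 1: no divisor's leading term divides it; move -2 to the remainder.
  remainder 2*y - 2 ≠ 0; add g_3 = 2*y - 2 to the basis.

S(f_1,g_3): lcm = x*y. S = -2*x - y.
  leading term x: no divisor's leading term divides it; move -2*x to the remainder.
  leading term y: subtract (2)·g_3 from -y → -1
  leading term 1: no divisor's leading term divides it; move -1 to the remainder.
  remainder -2*x - 1 ≠ 0; add g_4 = -2*x - 1 to the basis.

S(f_2,g_3): lcm = x*y. S = -2*x + 2*y + 2.
  leading term x: subtract (1)·g_4 from -2*x + 2*y + 2 → 2*y - 2
  leading term y: subtract (1)·g_3 from 2*y - 2 → 0
  remainder 0.

S(f_1,g_4): lcm = x*y. S = 2*x + y.
  leading term x: subtract (-1)·g_4 from 2*x + y → y - 1
  leading term y: subtract (-2)·g_3 from y - 1 → 0
  remainder 0.

S(f_2,g_4): lcm = x*y. S = 2*x - y + 2.
  leading term x: subtract (-1)·g_4 from 2*x - y + 2 → -y + 1
  leading term y: subtract (2)·g_3 from -y + 1 → 0
  remainder 0.

S(g_3,g_4): leading monomials are coprime, so the S-polynomial reduces to 0 (Buchberger's first criterion).
Every S-polynomial of the final basis reduces to 0, so we have a Gröbner basis.
Inter-reduce: drop elements whose leading term is divisible by another's, tail-reduce, and make monic.
Reduced Gröbner basis: {x - 2, y - 1}.

Buchberger on the second generating set:
h_1 = -2*x*y + x - y - 2, LT = x*y.
h_2 = -2*x*y + x + 2, LT = x*y.

S(h_1,h_2): lcm = x*y. S = -2*y + 2.
  leading term y: no divisor's leading term divides it; move -2*y to the remainder.
  leading term 1: no divisor's leading term divides it; move 2 to the remainder.
  remainder -2*y + 2 ≠ 0; add k_3 = -2*y + 2 to the basis.

S(h_1,k_3): lcm = x*y. S = -2*x - 2*y + 1.
  leading term x: no divisor's leading term divides it; move -2*x to the remainder.
  leading term y: subtract (1)·k_3 from -2*y + 1 → -1
  leading term 1: no divisor's leading term divides it; move -1 to the remainder.
  remainder -2*x - 1 ≠ 0; add k_4 = -2*x - 1 to the basis.

S(h_2,k_3): lcm = x*y. S = -2*x - 1.
  leading term x: subtract (1)·k_4 from -2*x - 1 → 0
  remainder 0.

S(h_1,k_4): lcm = x*y. S = 2*x + 1.
  leading term x: subtract (-1)·k_4 from 2*x + 1 → 0
  remainder 0.

S(h_2,k_4): lcm = x*y. S = 2*x + 2*y - 1.
  leading term x: subtract (-1)·k_4 from 2*x + 2*y - 1 → 2*y - 2
  leading term y: subtract (-1)·k_3 from 2*y - 2 → 0
  remainder 0.

S(k_3,k_4): leading monomials are coprime, so the S-polynomial reduces to 0 (Buchberger's first criterion).
Every S-polynomial of the final basis reduces to 0, so we have a Gröbner basis.
Inter-reduce: drop elements whose leading term is divisible by another's, tail-reduce, and make monic.
Reduced Gröbner basis: {x - 2, y - 1}.

The two bases agree; hence the ideals are identical.

Yes, the ideals are equal.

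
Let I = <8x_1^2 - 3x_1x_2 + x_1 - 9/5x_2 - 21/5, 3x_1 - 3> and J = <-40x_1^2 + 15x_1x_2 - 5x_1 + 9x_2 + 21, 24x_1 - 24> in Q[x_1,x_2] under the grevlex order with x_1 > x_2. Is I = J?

Equality of ideals is decidable: compute both reduced Gröbner bases (unique for the ordering) and check whether they agree.
Buchberger on the first generating set:
f_1 = 8x_1^2 - 3x_1x_2 + x_1 - 9/5x_2 - 21/5, LT = x_1^2.
f_2 = 3x_1 - 3, LT = x_1.

S(f_1,f_2): lcm = x_1^2. S = -3/8x_1x_2 + 9/8x_1 - 9/40x_2 - 21/40.
  reduce S modulo (f_1, f_2):
  remainder -3/5x_2 + 3/5 ≠ 0; add g_3 = -3/5x_2 + 3/5 to the basis.

The other S-polynomials (S(f_1,g_3), S(f_2,g_3)) all reduce to 0 modulo the current basis, so we have a Gröbner basis.
Inter-reduce: drop elements whose leading term is divisible by another's, tail-reduce, and make monic.
Reduced Gröbner basis: {x_1 - 1, x_2 - 1}.

Buchberger on the second generating set:
h_1 = -40x_1^2 + 15x_1x_2 - 5x_1 + 9x_2 + 21, LT = x_1^2.
h_2 = 24x_1 - 24, LT = x_1.

S(h_1,h_2): lcm = x_1^2. S = -3/8x_1x_2 + 9/8x_1 - 9/40x_2 - 21/40.
  reduce S modulo (h_1, h_2):
  remainder -3/5x_2 + 3/5 ≠ 0; add k_3 = -3/5x_2 + 3/5 to the basis.

The other S-polynomials (S(h_1,k_3), S(h_2,k_3)) all reduce to 0 modulo the current basis, so we have a Gröbner basis.
Inter-reduce: drop elements whose leading term is divisible by another's, tail-reduce, and make monic.
Reduced Gröbner basis: {x_1 - 1, x_2 - 1}.

Same reduced basis, so the two generating sets span the same ideal.

Yes, the ideals are equal.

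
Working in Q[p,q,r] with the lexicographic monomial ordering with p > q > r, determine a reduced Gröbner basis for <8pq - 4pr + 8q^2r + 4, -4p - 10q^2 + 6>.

G = {p + 5/2q^2 - 3/2, q^3 - 9/10q^2r - 3/5q + 3/10r - 1/5}

f_1 = 8pq - 4pr + 8q^2r + 4, LT = pq.
f_2 = -4p - 10q^2 + 6, LT = p.

S(f_1,f_2): lcm = pq. S = -1/2pr - 5/2q^3 + q^2r + 3/2q + 1/2.
  reduce S modulo (f_1, f_2):
  remainder -5/2q^3 + 9/4q^2r + 3/2q - 3/4r + 1/2 ≠ 0; add g_3 = -5/2q^3 + 9/4q^2r + 3/2q - 3/4r + 1/2 to the basis.

The other S-polynomials (S(f_1,g_3), S(f_2,g_3)) all reduce to 0 modulo the current basis, so we have a Gröbner basis.
Inter-reduce: drop elements whose leading term is divisible by another's, tail-reduce, and make monic.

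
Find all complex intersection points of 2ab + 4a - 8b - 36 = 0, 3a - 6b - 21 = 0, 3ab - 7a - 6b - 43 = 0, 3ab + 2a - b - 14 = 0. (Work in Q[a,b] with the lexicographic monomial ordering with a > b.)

{(-1, -4)}

Compute a lex Gröbner basis by Buchberger's algorithm.
f_1 = 2ab + 4a - 8b - 36, LT = ab.
f_2 = 3a - 6b - 21, LT = a.
f_3 = 3ab - 7a - 6b - 43, LT = ab.
f_4 = 3ab + 2a - b - 14, LT = ab.

S(f_1,f_2): lcm = ab. S = 2a + 2b^2 + 3b - 18.
  leading term a: subtract (2/3)·f_2 from 2a + 2b^2 + 3b - 18 → 2b^2 + 7b - 4
  leading term b^2: no divisor's leading term divides it; move 2b^2 to the remainder.
  leading term b: no divisor's leading term divides it; move 7b to the remainder.
  leading term 1: no divisor's leading term divides it; move -4 to the remainder.
  remainder 2b^2 + 7b - 4 ≠ 0; add h_5 = 2b^2 + 7b - 4 to the basis.

S(f_1,f_3): lcm = ab. S = 13/3a - 2b - 11/3.
  leading term a: subtract (13/9)·f_2 from 13/3a - 2b - 11/3 → 20/3b + 80/3
  leading term b: no divisor's leading term divides it; move 20/3b to the remainder.
  leading term 1: no divisor's leading term divides it; move 80/3 to the remainder.
  remainder 20/3b + 80/3 ≠ 0; add h_6 = 20/3b + 80/3 to the basis.

The other S-polynomials (S(f_1,f_4), S(f_2,f_3), S(f_2,f_4), S(f_3,f_4), S(f_1,h_5), S(f_2,h_5), S(f_3,h_5), S(f_4,h_5), S(f_1,h_6), S(f_2,h_6), S(f_3,h_6), S(f_4,h_6), S(h_5,h_6)) all reduce to 0 modulo the current basis, so we have a Gröbner basis.
Inter-reduce: drop elements whose leading term is divisible by another's, tail-reduce, and make monic.
Reduced Gröbner basis: {a + 1, b + 4}.

From the last basis element, b + 4 = 0, so b takes values in {-4}. Each choice, substituted upward through the basis, yields the corresponding point(s) of the solution set.
  b = -4: the earlier basis element becomes a + 1 = 0, giving a = -1 — point (-1, -4).
Each listed point satisfies every original equation (direct substitution).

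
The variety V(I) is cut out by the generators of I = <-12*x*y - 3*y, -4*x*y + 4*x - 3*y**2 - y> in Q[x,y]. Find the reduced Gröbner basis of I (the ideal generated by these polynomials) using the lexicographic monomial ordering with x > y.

G = {x - 3/4*y**2, y**3 + 1/3*y}

f_1 = -12*x*y - 3*y, LT = x*y.
f_2 = -4*x*y + 4*x - 3*y**2 - y, LT = x*y.

S(f_1,f_2): lcm = x*y. S = x - 3/4*y**2.
  leading term x: no divisor's leading term divides it; move x to the remainder.
  leading term y**2: no divisor's leading term divides it; move -3/4*y**2 to the remainder.
  remainder x - 3/4*y**2 ≠ 0; add g_3 = x - 3/4*y**2 to the basis.

S(f_1,g_3): lcm = x*y. S = 3/4*y**3 + 1/4*y.
  leading term y**3: no divisor's leading term divides it; move 3/4*y**3 to the remainder.
  leading term y: no divisor's leading term divides it; move 1/4*y to the remainder.
  remainder 3/4*y**3 + 1/4*y ≠ 0; add g_4 = 3/4*y**3 + 1/4*y to the basis.

The other S-polynomials (S(f_2,g_3), S(f_1,g_4), S(f_2,g_4), S(g_3,g_4)) all reduce to 0 modulo the current basis, so we have a Gröbner basis.
Inter-reduce: drop elements whose leading term is divisible by another's, tail-reduce, and make monic.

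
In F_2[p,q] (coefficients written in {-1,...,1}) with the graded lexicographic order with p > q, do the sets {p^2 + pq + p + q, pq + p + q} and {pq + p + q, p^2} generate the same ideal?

Yes, the ideals are equal.

Two ideals are equal iff their reduced Gröbner bases coincide (the reduced basis is unique for a fixed ordering).
Buchberger on the first generating set:
f_1 = p^2 + pq + p + q, LT = p^2.
f_2 = pq + p + q, LT = pq.

S(f_1,f_2): lcm = p^2q. S = pq^2 + p^2 + q^2.
  leading term pq^2: subtract (q)·f_2 from pq^2 + p^2 + q^2 → p^2 + pq
  leading term p^2: subtract (1)·f_1 from p^2 + pq → p + q
  leading term p: no divisor's leading term divides it; move p to the remainder.
  leading term q: no divisor's leading term divides it; move q to the remainder.
  remainder p + q ≠ 0; add g_3 = p + q to the basis.

S(f_1,g_3): lcm = p^2. S = p + q.
  leading term p: subtract (1)·g_3 from p + q → 0
  remainder 0.

S(f_2,g_3): lcm = pq. S = q^2 + p + q.
  leading term q^2: no divisor's leading term divides it; move q^2 to the remainder.
  leading term p: subtract (1)·g_3 from p + q → 0
  remainder q^2 ≠ 0; add g_4 = q^2 to the basis.

S(f_1,g_4): leading monomials are coprime, so the S-polynomial reduces to 0 (Buchberger's first criterion).
S(f_2,g_4): lcm = pq^2. S = pq + q^2.
  leading term pq: subtract (1)·f_2 from pq + q^2 → q^2 + p + q
  leading term q^2: subtract (1)·g_4 from q^2 + p + q → p + q
  leading term p: subtract (1)·g_3 from p + q → 0
  remainder 0.

S(g_3,g_4): leading monomials are coprime, so the S-polynomial reduces to 0 (Buchberger's first criterion).
Every S-polynomial of the final basis reduces to 0, so we have a Gröbner basis.
Inter-reduce: drop elements whose leading term is divisible by another's, tail-reduce, and make monic.
Reduced Gröbner basis: {q^2, p + q}.

Buchberger on the second generating set:
h_1 = pq + p + q, LT = pq.
h_2 = p^2, LT = p^2.

S(h_1,h_2): lcm = p^2q. S = p^2 + pq.
  leading term p^2: subtract (1)·h_2 from p^2 + pq → pq
  leading term pq: subtract (1)·h_1 from pq → p + q
  leading term p: no divisor's leading term divides it; move p to the remainder.
  leading term q: no divisor's leading term divides it; move q to the remainder.
  remainder p + q ≠ 0; add k_3 = p + q to the basis.

S(h_1,k_3): lcm = pq. S = q^2 + p + q.
  leading term q^2: no divisor's leading term divides it; move q^2 to the remainder.
  leading term p: subtract (1)·k_3 from p + q → 0
  remainder q^2 ≠ 0; add k_4 = q^2 to the basis.

S(h_2,k_3): lcm = p^2. S = pq.
  leading term pq: subtract (1)·h_1 from pq → p + q
  leading term p: subtract (1)·k_3 from p + q → 0
  remainder 0.

S(h_1,k_4): lcm = pq^2. S = pq + q^2.
  leading term pq: subtract (1)·h_1 from pq + q^2 → q^2 + p + q
  leading term q^2: subtract (1)·k_4 from q^2 + p + q → p + q
  leading term p: subtract (1)·k_3 from p + q → 0
  remainder 0.

S(h_2,k_4): leading monomials are coprime, so the S-polynomial reduces to 0 (Buchberger's first criterion).
S(k_3,k_4): leading monomials are coprime, so the S-polynomial reduces to 0 (Buchberger's first criterion).
Every S-polynomial of the final basis reduces to 0, so we have a Gröbner basis.
Inter-reduce: drop elements whose leading term is divisible by another's, tail-reduce, and make monic.
Reduced Gröbner basis: {q^2, p + q}.

The two bases agree; hence the ideals are identical.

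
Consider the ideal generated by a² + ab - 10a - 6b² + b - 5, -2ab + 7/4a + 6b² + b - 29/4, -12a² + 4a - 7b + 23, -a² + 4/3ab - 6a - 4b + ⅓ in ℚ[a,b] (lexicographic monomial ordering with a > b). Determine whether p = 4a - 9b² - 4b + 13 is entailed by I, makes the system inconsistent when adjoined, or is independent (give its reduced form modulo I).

Adjoining 4a - 9b² - 4b + 13 makes the ideal the whole ring: the system is inconsistent.

First compute the reduced Gröbner basis of I by Buchberger's algorithm.
f_1 = a² + ab - 10a - 6b² + b - 5, LT = a².
f_2 = -2ab + 7/4a + 6b² + b - 29/4, LT = ab.
f_3 = -12a² + 4a - 7b + 23, LT = a².
f_4 = -a² + 4/3ab - 6a - 4b + ⅓, LT = a².

S(f_1,f_2): lcm = a²b. S = ⅞a² + 4ab² - 19/2ab - 29/8a - 6b³ + b² - 5b.
  leading term a²: subtract (⅞)·f_1 from ⅞a² + 4ab² - 19/2ab - 29/8a - 6b³ + b² - 5b → 4ab² - 83/8ab + 41/8a - 6b³ + 25/4b² - 47/8b + 35/8
  leading term ab²: subtract (-2b)·f_2 from 4ab² - 83/8ab + 41/8a - 6b³ + 25/4b² - 47/8b + 35/8 → -55/8ab + 41/8a + 6b³ + 33/4b² - 163/8b + 35/8
  leading term ab: subtract (55/16)·f_2 from -55/8ab + 41/8a + 6b³ + 33/4b² - 163/8b + 35/8 → -57/64a + 6b³ - 99/8b² - 381/16b + 1875/64
  leading term a: no divisor's leading term divides it; move -57/64a to the remainder.
  leading term b³: no divisor's leading term divides it; move 6b³ to the remainder.
  leading term b²: no divisor's leading term divides it; move -99/8b² to the remainder.
  leading term b: no divisor's leading term divides it; move -381/16b to the remainder.
  leading term 1: no divisor's leading term divides it; move 1875/64 to the remainder.
  remainder -57/64a + 6b³ - 99/8b² - 381/16b + 1875/64 ≠ 0; add h_5 = -57/64a + 6b³ - 99/8b² - 381/16b + 1875/64 to the basis.

S(f_1,f_3): lcm = a². S = ab - 29/3a - 6b² + 5/12b - 37/12.
  leading term ab: subtract (-½)·f_2 from ab - 29/3a - 6b² + 5/12b - 37/12 → -211/24a - 3b² + 11/12b - 161/24
  leading term a: subtract (1688/171)·h_5 from -211/24a - 3b² + 11/12b - 161/24 → -3376/57b³ + 2264/19b² + 53803/228b - 22489/76
  leading term b³: no divisor's leading term divides it; move -3376/57b³ to the remainder.
  leading term b²: no divisor's leading term divides it; move 2264/19b² to the remainder.
  leading term b: no divisor's leading term divides it; move 53803/228b to the remainder.
  leading term 1: no divisor's leading term divides it; move -22489/76 to the remainder.
  remainder -3376/57b³ + 2264/19b² + 53803/228b - 22489/76 ≠ 0; add h_6 = -3376/57b³ + 2264/19b² + 53803/228b - 22489/76 to the basis.

S(f_1,f_4): lcm = a². S = 7/3ab - 16a - 6b² - 3b - 14/3.
  leading term ab: subtract (-7/6)·f_2 from 7/3ab - 16a - 6b² - 3b - 14/3 → -335/24a + b² - 11/6b - 105/8
  leading term a: subtract (2680/171)·h_5 from -335/24a + b² - 11/6b - 105/8 → -5360/57b³ + 3704/19b² + 7056/19b - 26920/57
  leading term b³: subtract (335/211)·h_6 from -5360/57b³ + 3704/19b² + 7056/19b - 26920/57 → 1216/211b² - 8327/2532b - 6265/2532
  leading term b²: no divisor's leading term divides it; move 1216/211b² to the remainder.
  leading term b: no divisor's leading term divides it; move -8327/2532b to the remainder.
  leading term 1: no divisor's leading term divides it; move -6265/2532 to the remainder.
  remainder 1216/211b² - 8327/2532b - 6265/2532 ≠ 0; add h_7 = 1216/211b² - 8327/2532b - 6265/2532 to the basis.

S(f_2,f_3): lcm = a²b. S = -⅞a² - 3ab² - ⅙ab + 29/8a - 7/12b² + 23/12b.
  leading term a²: subtract (-⅞)·f_1 from -⅞a² - 3ab² - ⅙ab + 29/8a - 7/12b² + 23/12b → -3ab² + 17/24ab - 41/8a - 35/6b² + 67/24b - 35/8
  leading term ab²: subtract (3/2b)·f_2 from -3ab² + 17/24ab - 41/8a - 35/6b² + 67/24b - 35/8 → -23/12ab - 41/8a - 9b³ - 22/3b² + 41/3b - 35/8
  leading term ab: subtract (23/24)·f_2 from -23/12ab - 41/8a - 9b³ - 22/3b² + 41/3b - 35/8 → -653/96a - 9b³ - 157/12b² + 305/24b + 247/96
  leading term a: subtract (1306/171)·h_5 from -653/96a - 9b³ - 157/12b² + 305/24b + 247/96 → -3125/57b³ + 9283/114b² + 44363/228b - 50429/228
  leading term b³: subtract (3125/3376)·h_6 from -3125/57b³ + 9283/114b² + 44363/228b - 50429/228 → -18274/633b² - 322191/13504b + 2136109/40512
  leading term b²: subtract (-9137/1824)·h_7 from -18274/633b² - 322191/13504b + 2136109/40512 → -882811/21888b + 882811/21888
  leading term b: no divisor's leading term divides it; move -882811/21888b to the remainder.
  leading term 1: no divisor's leading term divides it; move 882811/21888 to the remainder.
  remainder -882811/21888b + 882811/21888 ≠ 0; add h_8 = -882811/21888b + 882811/21888 to the basis.

The other S-polynomials (S(f_2,f_4), S(f_3,f_4), S(f_1,h_5), S(f_2,h_5), S(f_3,h_5), S(f_4,h_5), S(f_1,h_6), S(f_2,h_6), S(f_3,h_6), S(f_4,h_6), S(h_5,h_6), S(f_1,h_7), S(f_2,h_7), S(f_3,h_7), S(f_4,h_7), S(h_5,h_7), S(h_6,h_7), S(f_1,h_8), S(f_2,h_8), S(f_3,h_8), S(f_4,h_8), S(h_5,h_8), S(h_6,h_8), S(h_7,h_8)) all reduce to 0 modulo the current basis, so we have a Gröbner basis.
Inter-reduce: drop elements whose leading term is divisible by another's, tail-reduce, and make monic.
Reduced Gröbner basis: {a + 1, b - 1}.
Label its elements g_1 = a + 1, g_2 = b - 1.

Reduce p = 4a - 9b² - 4b + 13 modulo G:
  leading term a: subtract (4)·g_1 from 4a - 9b² - 4b + 13 → -9b² - 4b + 9
  leading term b²: subtract (-9b)·g_2 from -9b² - 4b + 9 → -13b + 9
  leading term b: subtract (-13)·g_2 from -13b + 9 → -4
  leading term 1: no divisor's leading term divides it; move -4 to the remainder.
  normal form = -4.
The normal form is nonzero, so p ∉ I. Since p minus its normal form lies in I, I + (p) = I + (r) where r = -4; decide whether this ideal is the whole ring.
Here r = -4 is a nonzero constant, hence a unit: 1 ∈ I + (p), the Gröbner basis of I + (p) is {1}, and the enlarged system has no common solution — adjoining p is inconsistent.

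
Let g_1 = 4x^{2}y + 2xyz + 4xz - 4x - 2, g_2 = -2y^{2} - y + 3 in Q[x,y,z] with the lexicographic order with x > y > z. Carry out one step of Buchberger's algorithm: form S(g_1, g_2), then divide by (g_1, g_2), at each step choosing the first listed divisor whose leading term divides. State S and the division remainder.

lcm(LM(g_1), LM(g_2)) = x^{2}y^{2}.
S = (lcm/LT(g_1))·g_1 − (lcm/LT(g_2))·g_2 = -\tfrac{1}{2}x^{2}y + \tfrac{3}{2}x^{2} + \tfrac{1}{2}xy^{2}z + xyz - xy - \tfrac{1}{2}y.
Reduce S modulo (g_1, g_2) in that order:
  leading term x^{2}y: subtract (-\tfrac{1}{8})·g_1 from -\tfrac{1}{2}x^{2}y + \tfrac{3}{2}x^{2} + \tfrac{1}{2}xy^{2}z + xyz - xy - \tfrac{1}{2}y → \tfrac{3}{2}x^{2} + \tfrac{1}{2}xy^{2}z + \tfrac{5}{4}xyz - xy + \tfrac{1}{2}xz - \tfrac{1}{2}x - \tfrac{1}{2}y - \tfrac{1}{4}
  leading term x^{2}: no divisor's leading term divides it; move \tfrac{3}{2}x^{2} to the remainder.
  leading term xy^{2}z: subtract (-\tfrac{1}{4}xz)·g_2 from \tfrac{1}{2}xy^{2}z + \tfrac{5}{4}xyz - xy + \tfrac{1}{2}xz - \tfrac{1}{2}x - \tfrac{1}{2}y - \tfrac{1}{4} → xyz - xy + \tfrac{5}{4}xz - \tfrac{1}{2}x - \tfrac{1}{2}y - \tfrac{1}{4}
  leading term xyz: no divisor's leading term divides it; move xyz to the remainder.
  leading term xy: no divisor's leading term divides it; move -xy to the remainder.
  leading term xz: no divisor's leading term divides it; move \tfrac{5}{4}xz to the remainder.
  leading term x: no divisor's leading term divides it; move -\tfrac{1}{2}x to the remainder.
  leading term y: no divisor's leading term divides it; move -\tfrac{1}{2}y to the remainder.
  leading term 1: no divisor's leading term divides it; move -\tfrac{1}{4} to the remainder.
The remainder \tfrac{3}{2}x^{2} + xyz - xy + \tfrac{5}{4}xz - \tfrac{1}{2}x - \tfrac{1}{2}y - \tfrac{1}{4} is nonzero, so it would be added as the next basis element.

S(g_1, g_2) = -\tfrac{1}{2}x^{2}y + \tfrac{3}{2}x^{2} + \tfrac{1}{2}xy^{2}z + xyz - xy - \tfrac{1}{2}y; remainder on division = \tfrac{3}{2}x^{2} + xyz - xy + \tfrac{5}{4}xz - \tfrac{1}{2}x - \tfrac{1}{2}y - \tfrac{1}{4}.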